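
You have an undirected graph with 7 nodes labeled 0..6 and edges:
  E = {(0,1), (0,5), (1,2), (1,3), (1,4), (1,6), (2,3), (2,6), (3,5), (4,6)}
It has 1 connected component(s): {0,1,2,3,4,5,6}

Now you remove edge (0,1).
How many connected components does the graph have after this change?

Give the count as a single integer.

Answer: 1

Derivation:
Initial component count: 1
Remove (0,1): not a bridge. Count unchanged: 1.
  After removal, components: {0,1,2,3,4,5,6}
New component count: 1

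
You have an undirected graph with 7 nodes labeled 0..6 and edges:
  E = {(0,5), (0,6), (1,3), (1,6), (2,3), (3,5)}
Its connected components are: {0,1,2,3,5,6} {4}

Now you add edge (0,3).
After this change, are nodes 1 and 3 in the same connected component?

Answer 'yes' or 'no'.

Answer: yes

Derivation:
Initial components: {0,1,2,3,5,6} {4}
Adding edge (0,3): both already in same component {0,1,2,3,5,6}. No change.
New components: {0,1,2,3,5,6} {4}
Are 1 and 3 in the same component? yes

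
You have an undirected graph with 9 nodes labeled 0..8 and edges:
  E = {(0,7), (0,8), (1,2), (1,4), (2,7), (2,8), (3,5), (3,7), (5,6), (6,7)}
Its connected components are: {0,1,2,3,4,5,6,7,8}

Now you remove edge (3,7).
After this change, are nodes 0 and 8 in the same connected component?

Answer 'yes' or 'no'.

Initial components: {0,1,2,3,4,5,6,7,8}
Removing edge (3,7): not a bridge — component count unchanged at 1.
New components: {0,1,2,3,4,5,6,7,8}
Are 0 and 8 in the same component? yes

Answer: yes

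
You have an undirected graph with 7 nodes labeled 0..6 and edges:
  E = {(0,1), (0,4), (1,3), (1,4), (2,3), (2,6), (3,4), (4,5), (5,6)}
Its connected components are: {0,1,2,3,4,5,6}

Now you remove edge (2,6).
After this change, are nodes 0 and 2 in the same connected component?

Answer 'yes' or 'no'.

Answer: yes

Derivation:
Initial components: {0,1,2,3,4,5,6}
Removing edge (2,6): not a bridge — component count unchanged at 1.
New components: {0,1,2,3,4,5,6}
Are 0 and 2 in the same component? yes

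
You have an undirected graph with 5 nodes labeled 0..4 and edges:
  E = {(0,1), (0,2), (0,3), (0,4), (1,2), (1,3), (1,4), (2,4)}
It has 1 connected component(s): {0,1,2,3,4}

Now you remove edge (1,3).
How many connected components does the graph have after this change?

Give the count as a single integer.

Answer: 1

Derivation:
Initial component count: 1
Remove (1,3): not a bridge. Count unchanged: 1.
  After removal, components: {0,1,2,3,4}
New component count: 1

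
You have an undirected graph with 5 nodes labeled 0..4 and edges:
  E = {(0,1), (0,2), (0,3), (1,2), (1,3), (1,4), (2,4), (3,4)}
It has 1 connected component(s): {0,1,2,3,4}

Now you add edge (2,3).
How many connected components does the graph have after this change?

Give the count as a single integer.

Initial component count: 1
Add (2,3): endpoints already in same component. Count unchanged: 1.
New component count: 1

Answer: 1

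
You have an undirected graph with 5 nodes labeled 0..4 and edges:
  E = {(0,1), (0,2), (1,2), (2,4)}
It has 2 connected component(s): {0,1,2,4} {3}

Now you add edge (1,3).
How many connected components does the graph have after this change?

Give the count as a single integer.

Answer: 1

Derivation:
Initial component count: 2
Add (1,3): merges two components. Count decreases: 2 -> 1.
New component count: 1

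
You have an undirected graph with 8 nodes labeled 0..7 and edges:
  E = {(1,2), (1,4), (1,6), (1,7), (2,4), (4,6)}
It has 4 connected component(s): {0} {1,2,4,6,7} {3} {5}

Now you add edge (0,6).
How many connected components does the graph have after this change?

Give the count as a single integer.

Answer: 3

Derivation:
Initial component count: 4
Add (0,6): merges two components. Count decreases: 4 -> 3.
New component count: 3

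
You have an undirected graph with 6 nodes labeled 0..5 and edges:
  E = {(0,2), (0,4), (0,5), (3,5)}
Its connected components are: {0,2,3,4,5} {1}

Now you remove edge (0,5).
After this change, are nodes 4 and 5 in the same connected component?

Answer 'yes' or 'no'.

Answer: no

Derivation:
Initial components: {0,2,3,4,5} {1}
Removing edge (0,5): it was a bridge — component count 2 -> 3.
New components: {0,2,4} {1} {3,5}
Are 4 and 5 in the same component? no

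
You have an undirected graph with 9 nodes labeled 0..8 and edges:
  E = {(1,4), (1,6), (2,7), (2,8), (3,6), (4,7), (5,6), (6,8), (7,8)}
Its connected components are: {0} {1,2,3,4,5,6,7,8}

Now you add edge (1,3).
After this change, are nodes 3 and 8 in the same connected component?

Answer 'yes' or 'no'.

Answer: yes

Derivation:
Initial components: {0} {1,2,3,4,5,6,7,8}
Adding edge (1,3): both already in same component {1,2,3,4,5,6,7,8}. No change.
New components: {0} {1,2,3,4,5,6,7,8}
Are 3 and 8 in the same component? yes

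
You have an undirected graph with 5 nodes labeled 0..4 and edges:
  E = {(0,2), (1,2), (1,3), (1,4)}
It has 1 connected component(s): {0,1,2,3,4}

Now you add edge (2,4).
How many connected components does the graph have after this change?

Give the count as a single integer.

Answer: 1

Derivation:
Initial component count: 1
Add (2,4): endpoints already in same component. Count unchanged: 1.
New component count: 1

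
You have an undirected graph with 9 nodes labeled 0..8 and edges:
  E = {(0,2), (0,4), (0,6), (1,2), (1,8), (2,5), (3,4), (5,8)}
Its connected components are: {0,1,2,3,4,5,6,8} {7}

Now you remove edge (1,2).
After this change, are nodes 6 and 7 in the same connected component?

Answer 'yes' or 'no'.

Answer: no

Derivation:
Initial components: {0,1,2,3,4,5,6,8} {7}
Removing edge (1,2): not a bridge — component count unchanged at 2.
New components: {0,1,2,3,4,5,6,8} {7}
Are 6 and 7 in the same component? no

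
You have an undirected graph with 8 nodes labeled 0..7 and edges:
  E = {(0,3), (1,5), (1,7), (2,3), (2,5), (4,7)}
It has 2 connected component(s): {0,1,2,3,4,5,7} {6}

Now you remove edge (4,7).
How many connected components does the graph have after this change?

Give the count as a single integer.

Answer: 3

Derivation:
Initial component count: 2
Remove (4,7): it was a bridge. Count increases: 2 -> 3.
  After removal, components: {0,1,2,3,5,7} {4} {6}
New component count: 3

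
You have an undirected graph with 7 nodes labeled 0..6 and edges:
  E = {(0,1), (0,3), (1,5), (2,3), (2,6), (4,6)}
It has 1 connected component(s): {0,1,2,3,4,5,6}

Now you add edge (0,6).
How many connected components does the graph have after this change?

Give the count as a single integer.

Answer: 1

Derivation:
Initial component count: 1
Add (0,6): endpoints already in same component. Count unchanged: 1.
New component count: 1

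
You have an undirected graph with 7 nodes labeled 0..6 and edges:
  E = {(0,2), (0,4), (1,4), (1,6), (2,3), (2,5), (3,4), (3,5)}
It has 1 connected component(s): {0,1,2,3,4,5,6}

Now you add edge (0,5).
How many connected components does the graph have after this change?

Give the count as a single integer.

Answer: 1

Derivation:
Initial component count: 1
Add (0,5): endpoints already in same component. Count unchanged: 1.
New component count: 1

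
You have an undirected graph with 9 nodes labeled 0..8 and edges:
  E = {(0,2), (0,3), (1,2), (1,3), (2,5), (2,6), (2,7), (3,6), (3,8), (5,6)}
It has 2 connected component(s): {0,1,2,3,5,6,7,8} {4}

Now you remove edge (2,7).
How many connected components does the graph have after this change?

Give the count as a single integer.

Initial component count: 2
Remove (2,7): it was a bridge. Count increases: 2 -> 3.
  After removal, components: {0,1,2,3,5,6,8} {4} {7}
New component count: 3

Answer: 3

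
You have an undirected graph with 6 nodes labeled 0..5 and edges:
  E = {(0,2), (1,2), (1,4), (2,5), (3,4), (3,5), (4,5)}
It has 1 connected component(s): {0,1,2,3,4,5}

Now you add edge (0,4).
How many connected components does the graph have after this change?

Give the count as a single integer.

Answer: 1

Derivation:
Initial component count: 1
Add (0,4): endpoints already in same component. Count unchanged: 1.
New component count: 1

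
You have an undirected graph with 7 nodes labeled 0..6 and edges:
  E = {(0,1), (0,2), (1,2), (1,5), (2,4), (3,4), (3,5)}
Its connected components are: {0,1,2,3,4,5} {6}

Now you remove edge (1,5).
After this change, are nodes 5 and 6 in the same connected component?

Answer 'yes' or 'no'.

Answer: no

Derivation:
Initial components: {0,1,2,3,4,5} {6}
Removing edge (1,5): not a bridge — component count unchanged at 2.
New components: {0,1,2,3,4,5} {6}
Are 5 and 6 in the same component? no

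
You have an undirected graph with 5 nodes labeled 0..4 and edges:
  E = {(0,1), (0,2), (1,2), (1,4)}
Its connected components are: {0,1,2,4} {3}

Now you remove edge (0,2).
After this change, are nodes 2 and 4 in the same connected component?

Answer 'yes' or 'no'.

Answer: yes

Derivation:
Initial components: {0,1,2,4} {3}
Removing edge (0,2): not a bridge — component count unchanged at 2.
New components: {0,1,2,4} {3}
Are 2 and 4 in the same component? yes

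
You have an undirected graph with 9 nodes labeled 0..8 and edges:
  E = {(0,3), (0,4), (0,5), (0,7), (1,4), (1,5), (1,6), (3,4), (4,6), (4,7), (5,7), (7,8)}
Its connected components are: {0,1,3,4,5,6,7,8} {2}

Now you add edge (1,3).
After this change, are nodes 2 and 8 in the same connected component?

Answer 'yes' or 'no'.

Answer: no

Derivation:
Initial components: {0,1,3,4,5,6,7,8} {2}
Adding edge (1,3): both already in same component {0,1,3,4,5,6,7,8}. No change.
New components: {0,1,3,4,5,6,7,8} {2}
Are 2 and 8 in the same component? no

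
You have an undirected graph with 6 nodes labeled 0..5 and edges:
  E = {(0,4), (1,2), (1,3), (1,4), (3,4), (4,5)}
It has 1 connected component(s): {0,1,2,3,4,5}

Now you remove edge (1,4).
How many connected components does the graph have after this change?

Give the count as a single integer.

Initial component count: 1
Remove (1,4): not a bridge. Count unchanged: 1.
  After removal, components: {0,1,2,3,4,5}
New component count: 1

Answer: 1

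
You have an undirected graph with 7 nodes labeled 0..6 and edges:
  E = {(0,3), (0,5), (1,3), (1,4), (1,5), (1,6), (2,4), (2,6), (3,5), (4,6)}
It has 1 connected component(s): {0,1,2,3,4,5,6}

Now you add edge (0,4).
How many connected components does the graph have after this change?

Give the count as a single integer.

Answer: 1

Derivation:
Initial component count: 1
Add (0,4): endpoints already in same component. Count unchanged: 1.
New component count: 1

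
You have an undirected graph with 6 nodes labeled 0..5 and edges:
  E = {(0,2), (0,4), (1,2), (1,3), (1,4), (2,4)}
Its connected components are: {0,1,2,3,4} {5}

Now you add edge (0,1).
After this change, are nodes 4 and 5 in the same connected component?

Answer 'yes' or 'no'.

Answer: no

Derivation:
Initial components: {0,1,2,3,4} {5}
Adding edge (0,1): both already in same component {0,1,2,3,4}. No change.
New components: {0,1,2,3,4} {5}
Are 4 and 5 in the same component? no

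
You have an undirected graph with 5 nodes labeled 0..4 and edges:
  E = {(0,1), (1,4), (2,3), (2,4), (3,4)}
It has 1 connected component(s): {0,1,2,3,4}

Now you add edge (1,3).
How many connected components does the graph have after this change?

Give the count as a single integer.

Initial component count: 1
Add (1,3): endpoints already in same component. Count unchanged: 1.
New component count: 1

Answer: 1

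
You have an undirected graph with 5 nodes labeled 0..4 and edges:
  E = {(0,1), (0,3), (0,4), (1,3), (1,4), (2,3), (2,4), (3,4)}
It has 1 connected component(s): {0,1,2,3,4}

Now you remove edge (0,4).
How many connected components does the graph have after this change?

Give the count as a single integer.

Answer: 1

Derivation:
Initial component count: 1
Remove (0,4): not a bridge. Count unchanged: 1.
  After removal, components: {0,1,2,3,4}
New component count: 1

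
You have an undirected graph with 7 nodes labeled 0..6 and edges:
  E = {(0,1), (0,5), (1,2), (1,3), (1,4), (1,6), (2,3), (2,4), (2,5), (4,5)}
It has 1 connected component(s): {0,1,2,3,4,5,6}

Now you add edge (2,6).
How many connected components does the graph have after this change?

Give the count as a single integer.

Initial component count: 1
Add (2,6): endpoints already in same component. Count unchanged: 1.
New component count: 1

Answer: 1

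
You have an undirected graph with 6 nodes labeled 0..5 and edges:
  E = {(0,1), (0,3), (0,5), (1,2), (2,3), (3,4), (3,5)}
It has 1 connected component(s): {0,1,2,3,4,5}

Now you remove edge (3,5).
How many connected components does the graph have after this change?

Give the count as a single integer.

Answer: 1

Derivation:
Initial component count: 1
Remove (3,5): not a bridge. Count unchanged: 1.
  After removal, components: {0,1,2,3,4,5}
New component count: 1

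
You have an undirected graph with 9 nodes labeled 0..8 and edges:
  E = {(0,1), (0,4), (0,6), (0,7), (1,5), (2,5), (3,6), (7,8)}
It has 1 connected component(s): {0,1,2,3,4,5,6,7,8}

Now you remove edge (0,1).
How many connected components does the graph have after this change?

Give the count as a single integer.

Answer: 2

Derivation:
Initial component count: 1
Remove (0,1): it was a bridge. Count increases: 1 -> 2.
  After removal, components: {0,3,4,6,7,8} {1,2,5}
New component count: 2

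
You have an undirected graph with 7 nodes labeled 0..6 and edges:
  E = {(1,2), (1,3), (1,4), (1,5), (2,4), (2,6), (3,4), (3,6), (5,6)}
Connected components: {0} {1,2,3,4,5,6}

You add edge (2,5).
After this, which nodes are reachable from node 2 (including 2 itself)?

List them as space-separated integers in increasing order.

Before: nodes reachable from 2: {1,2,3,4,5,6}
Adding (2,5): both endpoints already in same component. Reachability from 2 unchanged.
After: nodes reachable from 2: {1,2,3,4,5,6}

Answer: 1 2 3 4 5 6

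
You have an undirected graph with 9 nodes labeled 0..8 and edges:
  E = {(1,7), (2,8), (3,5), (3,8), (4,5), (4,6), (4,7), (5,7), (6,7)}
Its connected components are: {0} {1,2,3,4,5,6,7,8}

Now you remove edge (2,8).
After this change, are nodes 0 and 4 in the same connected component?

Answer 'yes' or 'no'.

Answer: no

Derivation:
Initial components: {0} {1,2,3,4,5,6,7,8}
Removing edge (2,8): it was a bridge — component count 2 -> 3.
New components: {0} {1,3,4,5,6,7,8} {2}
Are 0 and 4 in the same component? no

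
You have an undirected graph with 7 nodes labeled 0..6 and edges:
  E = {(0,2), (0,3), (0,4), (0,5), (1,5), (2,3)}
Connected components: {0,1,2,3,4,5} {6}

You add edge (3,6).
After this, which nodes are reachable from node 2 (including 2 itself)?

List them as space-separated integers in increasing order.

Before: nodes reachable from 2: {0,1,2,3,4,5}
Adding (3,6): merges 2's component with another. Reachability grows.
After: nodes reachable from 2: {0,1,2,3,4,5,6}

Answer: 0 1 2 3 4 5 6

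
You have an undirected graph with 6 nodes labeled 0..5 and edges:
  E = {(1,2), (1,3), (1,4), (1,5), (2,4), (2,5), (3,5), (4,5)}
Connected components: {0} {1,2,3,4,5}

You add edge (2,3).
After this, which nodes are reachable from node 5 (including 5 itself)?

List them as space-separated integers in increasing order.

Answer: 1 2 3 4 5

Derivation:
Before: nodes reachable from 5: {1,2,3,4,5}
Adding (2,3): both endpoints already in same component. Reachability from 5 unchanged.
After: nodes reachable from 5: {1,2,3,4,5}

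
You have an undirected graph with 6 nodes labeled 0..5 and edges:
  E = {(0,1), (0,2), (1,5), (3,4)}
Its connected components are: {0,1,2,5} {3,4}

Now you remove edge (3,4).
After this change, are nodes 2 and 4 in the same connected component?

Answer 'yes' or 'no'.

Answer: no

Derivation:
Initial components: {0,1,2,5} {3,4}
Removing edge (3,4): it was a bridge — component count 2 -> 3.
New components: {0,1,2,5} {3} {4}
Are 2 and 4 in the same component? no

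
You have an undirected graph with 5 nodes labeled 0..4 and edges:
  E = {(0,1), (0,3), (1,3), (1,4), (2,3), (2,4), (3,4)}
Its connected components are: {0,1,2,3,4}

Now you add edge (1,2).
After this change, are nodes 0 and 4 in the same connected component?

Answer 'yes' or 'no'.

Answer: yes

Derivation:
Initial components: {0,1,2,3,4}
Adding edge (1,2): both already in same component {0,1,2,3,4}. No change.
New components: {0,1,2,3,4}
Are 0 and 4 in the same component? yes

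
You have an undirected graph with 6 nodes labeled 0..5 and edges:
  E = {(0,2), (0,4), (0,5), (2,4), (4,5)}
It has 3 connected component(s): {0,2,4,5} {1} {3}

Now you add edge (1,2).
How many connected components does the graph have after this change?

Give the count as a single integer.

Answer: 2

Derivation:
Initial component count: 3
Add (1,2): merges two components. Count decreases: 3 -> 2.
New component count: 2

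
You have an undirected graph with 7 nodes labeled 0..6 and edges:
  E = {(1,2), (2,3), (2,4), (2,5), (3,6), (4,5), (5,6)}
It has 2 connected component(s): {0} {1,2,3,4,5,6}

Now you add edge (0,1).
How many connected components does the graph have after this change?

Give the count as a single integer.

Initial component count: 2
Add (0,1): merges two components. Count decreases: 2 -> 1.
New component count: 1

Answer: 1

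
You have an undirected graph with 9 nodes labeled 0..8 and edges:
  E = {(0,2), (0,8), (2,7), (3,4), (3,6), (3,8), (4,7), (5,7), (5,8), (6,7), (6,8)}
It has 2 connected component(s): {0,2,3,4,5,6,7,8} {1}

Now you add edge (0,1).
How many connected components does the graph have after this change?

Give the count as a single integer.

Initial component count: 2
Add (0,1): merges two components. Count decreases: 2 -> 1.
New component count: 1

Answer: 1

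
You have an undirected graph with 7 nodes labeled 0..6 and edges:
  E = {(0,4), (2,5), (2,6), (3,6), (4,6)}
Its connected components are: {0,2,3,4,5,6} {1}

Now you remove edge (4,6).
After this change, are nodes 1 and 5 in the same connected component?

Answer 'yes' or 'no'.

Initial components: {0,2,3,4,5,6} {1}
Removing edge (4,6): it was a bridge — component count 2 -> 3.
New components: {0,4} {1} {2,3,5,6}
Are 1 and 5 in the same component? no

Answer: no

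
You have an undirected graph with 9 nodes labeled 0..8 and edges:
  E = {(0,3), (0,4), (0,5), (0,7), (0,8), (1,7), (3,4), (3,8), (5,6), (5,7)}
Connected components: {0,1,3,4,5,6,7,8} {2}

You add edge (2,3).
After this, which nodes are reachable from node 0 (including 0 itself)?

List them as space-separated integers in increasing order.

Before: nodes reachable from 0: {0,1,3,4,5,6,7,8}
Adding (2,3): merges 0's component with another. Reachability grows.
After: nodes reachable from 0: {0,1,2,3,4,5,6,7,8}

Answer: 0 1 2 3 4 5 6 7 8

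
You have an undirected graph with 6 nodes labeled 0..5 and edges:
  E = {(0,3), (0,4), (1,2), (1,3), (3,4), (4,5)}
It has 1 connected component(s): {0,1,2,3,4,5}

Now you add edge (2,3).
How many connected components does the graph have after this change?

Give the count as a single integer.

Initial component count: 1
Add (2,3): endpoints already in same component. Count unchanged: 1.
New component count: 1

Answer: 1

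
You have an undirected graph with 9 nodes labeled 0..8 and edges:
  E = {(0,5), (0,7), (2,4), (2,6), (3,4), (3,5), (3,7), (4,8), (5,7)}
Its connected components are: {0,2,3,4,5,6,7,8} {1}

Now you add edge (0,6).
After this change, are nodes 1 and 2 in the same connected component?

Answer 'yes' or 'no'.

Answer: no

Derivation:
Initial components: {0,2,3,4,5,6,7,8} {1}
Adding edge (0,6): both already in same component {0,2,3,4,5,6,7,8}. No change.
New components: {0,2,3,4,5,6,7,8} {1}
Are 1 and 2 in the same component? no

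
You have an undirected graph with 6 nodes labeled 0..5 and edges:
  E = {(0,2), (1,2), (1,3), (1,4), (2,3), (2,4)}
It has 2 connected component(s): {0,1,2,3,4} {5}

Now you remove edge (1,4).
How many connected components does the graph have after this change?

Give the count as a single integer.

Initial component count: 2
Remove (1,4): not a bridge. Count unchanged: 2.
  After removal, components: {0,1,2,3,4} {5}
New component count: 2

Answer: 2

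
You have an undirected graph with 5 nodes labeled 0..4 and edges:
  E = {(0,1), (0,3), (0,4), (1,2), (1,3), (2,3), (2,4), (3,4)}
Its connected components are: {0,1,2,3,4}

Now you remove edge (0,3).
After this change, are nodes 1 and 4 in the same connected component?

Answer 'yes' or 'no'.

Initial components: {0,1,2,3,4}
Removing edge (0,3): not a bridge — component count unchanged at 1.
New components: {0,1,2,3,4}
Are 1 and 4 in the same component? yes

Answer: yes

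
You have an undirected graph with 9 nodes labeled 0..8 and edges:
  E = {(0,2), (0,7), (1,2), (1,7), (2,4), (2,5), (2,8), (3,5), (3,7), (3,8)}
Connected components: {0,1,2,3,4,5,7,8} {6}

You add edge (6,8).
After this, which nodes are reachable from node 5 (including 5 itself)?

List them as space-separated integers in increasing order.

Before: nodes reachable from 5: {0,1,2,3,4,5,7,8}
Adding (6,8): merges 5's component with another. Reachability grows.
After: nodes reachable from 5: {0,1,2,3,4,5,6,7,8}

Answer: 0 1 2 3 4 5 6 7 8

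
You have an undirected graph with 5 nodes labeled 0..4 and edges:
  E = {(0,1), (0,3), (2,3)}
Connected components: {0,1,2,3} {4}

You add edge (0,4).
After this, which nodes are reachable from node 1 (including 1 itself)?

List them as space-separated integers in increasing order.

Before: nodes reachable from 1: {0,1,2,3}
Adding (0,4): merges 1's component with another. Reachability grows.
After: nodes reachable from 1: {0,1,2,3,4}

Answer: 0 1 2 3 4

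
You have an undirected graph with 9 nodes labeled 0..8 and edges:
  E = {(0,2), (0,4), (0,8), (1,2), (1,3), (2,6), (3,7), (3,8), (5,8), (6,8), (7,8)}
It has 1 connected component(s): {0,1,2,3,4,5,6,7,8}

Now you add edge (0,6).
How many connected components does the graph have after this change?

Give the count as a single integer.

Answer: 1

Derivation:
Initial component count: 1
Add (0,6): endpoints already in same component. Count unchanged: 1.
New component count: 1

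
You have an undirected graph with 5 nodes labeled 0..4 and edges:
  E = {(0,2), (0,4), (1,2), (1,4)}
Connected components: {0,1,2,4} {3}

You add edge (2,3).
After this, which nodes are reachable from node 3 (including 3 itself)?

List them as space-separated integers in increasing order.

Answer: 0 1 2 3 4

Derivation:
Before: nodes reachable from 3: {3}
Adding (2,3): merges 3's component with another. Reachability grows.
After: nodes reachable from 3: {0,1,2,3,4}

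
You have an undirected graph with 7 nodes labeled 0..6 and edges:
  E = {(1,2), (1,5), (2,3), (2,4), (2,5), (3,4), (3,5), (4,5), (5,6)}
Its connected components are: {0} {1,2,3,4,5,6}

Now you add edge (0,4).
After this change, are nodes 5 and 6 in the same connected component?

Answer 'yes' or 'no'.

Initial components: {0} {1,2,3,4,5,6}
Adding edge (0,4): merges {0} and {1,2,3,4,5,6}.
New components: {0,1,2,3,4,5,6}
Are 5 and 6 in the same component? yes

Answer: yes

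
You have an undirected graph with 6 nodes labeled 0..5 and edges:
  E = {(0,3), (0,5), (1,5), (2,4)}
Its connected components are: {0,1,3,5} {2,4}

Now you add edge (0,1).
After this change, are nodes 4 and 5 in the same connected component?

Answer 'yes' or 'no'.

Initial components: {0,1,3,5} {2,4}
Adding edge (0,1): both already in same component {0,1,3,5}. No change.
New components: {0,1,3,5} {2,4}
Are 4 and 5 in the same component? no

Answer: no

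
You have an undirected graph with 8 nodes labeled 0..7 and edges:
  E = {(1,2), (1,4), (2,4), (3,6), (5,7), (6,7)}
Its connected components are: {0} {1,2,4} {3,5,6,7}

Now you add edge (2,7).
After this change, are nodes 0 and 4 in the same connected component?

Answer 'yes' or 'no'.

Answer: no

Derivation:
Initial components: {0} {1,2,4} {3,5,6,7}
Adding edge (2,7): merges {1,2,4} and {3,5,6,7}.
New components: {0} {1,2,3,4,5,6,7}
Are 0 and 4 in the same component? no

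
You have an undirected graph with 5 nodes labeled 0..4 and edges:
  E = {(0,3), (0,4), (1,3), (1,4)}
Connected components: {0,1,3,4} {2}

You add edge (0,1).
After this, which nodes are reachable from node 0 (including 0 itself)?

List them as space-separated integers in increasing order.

Answer: 0 1 3 4

Derivation:
Before: nodes reachable from 0: {0,1,3,4}
Adding (0,1): both endpoints already in same component. Reachability from 0 unchanged.
After: nodes reachable from 0: {0,1,3,4}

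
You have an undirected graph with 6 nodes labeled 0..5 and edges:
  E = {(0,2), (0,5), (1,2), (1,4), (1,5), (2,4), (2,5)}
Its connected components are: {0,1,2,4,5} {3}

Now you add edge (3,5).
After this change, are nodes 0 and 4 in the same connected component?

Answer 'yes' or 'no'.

Answer: yes

Derivation:
Initial components: {0,1,2,4,5} {3}
Adding edge (3,5): merges {3} and {0,1,2,4,5}.
New components: {0,1,2,3,4,5}
Are 0 and 4 in the same component? yes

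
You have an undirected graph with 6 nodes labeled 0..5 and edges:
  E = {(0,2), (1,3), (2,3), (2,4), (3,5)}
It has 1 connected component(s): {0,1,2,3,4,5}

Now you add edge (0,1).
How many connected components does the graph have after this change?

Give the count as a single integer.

Answer: 1

Derivation:
Initial component count: 1
Add (0,1): endpoints already in same component. Count unchanged: 1.
New component count: 1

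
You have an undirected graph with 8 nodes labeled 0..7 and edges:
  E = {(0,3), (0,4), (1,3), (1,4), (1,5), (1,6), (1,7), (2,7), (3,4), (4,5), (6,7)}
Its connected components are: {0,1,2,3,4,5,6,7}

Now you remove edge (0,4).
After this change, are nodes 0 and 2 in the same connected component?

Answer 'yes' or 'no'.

Initial components: {0,1,2,3,4,5,6,7}
Removing edge (0,4): not a bridge — component count unchanged at 1.
New components: {0,1,2,3,4,5,6,7}
Are 0 and 2 in the same component? yes

Answer: yes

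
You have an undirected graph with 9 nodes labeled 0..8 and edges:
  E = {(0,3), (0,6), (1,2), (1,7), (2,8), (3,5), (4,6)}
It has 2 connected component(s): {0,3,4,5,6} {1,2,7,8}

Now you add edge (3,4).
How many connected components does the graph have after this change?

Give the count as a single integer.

Answer: 2

Derivation:
Initial component count: 2
Add (3,4): endpoints already in same component. Count unchanged: 2.
New component count: 2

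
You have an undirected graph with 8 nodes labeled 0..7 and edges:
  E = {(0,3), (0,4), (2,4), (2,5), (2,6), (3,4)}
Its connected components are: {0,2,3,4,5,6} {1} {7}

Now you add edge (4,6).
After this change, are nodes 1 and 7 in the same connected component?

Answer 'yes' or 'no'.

Answer: no

Derivation:
Initial components: {0,2,3,4,5,6} {1} {7}
Adding edge (4,6): both already in same component {0,2,3,4,5,6}. No change.
New components: {0,2,3,4,5,6} {1} {7}
Are 1 and 7 in the same component? no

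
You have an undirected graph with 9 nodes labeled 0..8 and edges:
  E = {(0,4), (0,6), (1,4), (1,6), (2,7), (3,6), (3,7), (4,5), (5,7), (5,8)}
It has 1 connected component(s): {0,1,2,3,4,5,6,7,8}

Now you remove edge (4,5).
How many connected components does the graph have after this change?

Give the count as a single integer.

Initial component count: 1
Remove (4,5): not a bridge. Count unchanged: 1.
  After removal, components: {0,1,2,3,4,5,6,7,8}
New component count: 1

Answer: 1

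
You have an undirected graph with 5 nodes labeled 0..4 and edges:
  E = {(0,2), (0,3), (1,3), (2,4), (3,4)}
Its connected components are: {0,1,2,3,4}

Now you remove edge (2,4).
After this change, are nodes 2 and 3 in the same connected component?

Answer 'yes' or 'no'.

Answer: yes

Derivation:
Initial components: {0,1,2,3,4}
Removing edge (2,4): not a bridge — component count unchanged at 1.
New components: {0,1,2,3,4}
Are 2 and 3 in the same component? yes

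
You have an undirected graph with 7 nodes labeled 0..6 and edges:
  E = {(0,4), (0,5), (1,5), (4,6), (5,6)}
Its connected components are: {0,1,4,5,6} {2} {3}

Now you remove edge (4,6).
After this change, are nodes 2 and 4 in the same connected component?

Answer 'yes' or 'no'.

Initial components: {0,1,4,5,6} {2} {3}
Removing edge (4,6): not a bridge — component count unchanged at 3.
New components: {0,1,4,5,6} {2} {3}
Are 2 and 4 in the same component? no

Answer: no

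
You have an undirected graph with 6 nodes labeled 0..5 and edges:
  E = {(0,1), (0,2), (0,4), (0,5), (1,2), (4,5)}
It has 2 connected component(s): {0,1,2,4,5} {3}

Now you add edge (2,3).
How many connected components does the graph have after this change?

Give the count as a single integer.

Answer: 1

Derivation:
Initial component count: 2
Add (2,3): merges two components. Count decreases: 2 -> 1.
New component count: 1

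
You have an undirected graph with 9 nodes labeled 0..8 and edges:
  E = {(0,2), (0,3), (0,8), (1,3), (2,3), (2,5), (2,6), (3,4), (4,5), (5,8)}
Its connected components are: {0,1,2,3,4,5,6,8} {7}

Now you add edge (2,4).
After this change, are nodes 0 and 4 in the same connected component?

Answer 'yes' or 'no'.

Initial components: {0,1,2,3,4,5,6,8} {7}
Adding edge (2,4): both already in same component {0,1,2,3,4,5,6,8}. No change.
New components: {0,1,2,3,4,5,6,8} {7}
Are 0 and 4 in the same component? yes

Answer: yes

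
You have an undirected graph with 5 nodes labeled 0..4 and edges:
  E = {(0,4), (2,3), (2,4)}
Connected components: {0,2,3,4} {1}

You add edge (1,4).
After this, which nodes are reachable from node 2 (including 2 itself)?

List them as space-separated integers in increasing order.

Before: nodes reachable from 2: {0,2,3,4}
Adding (1,4): merges 2's component with another. Reachability grows.
After: nodes reachable from 2: {0,1,2,3,4}

Answer: 0 1 2 3 4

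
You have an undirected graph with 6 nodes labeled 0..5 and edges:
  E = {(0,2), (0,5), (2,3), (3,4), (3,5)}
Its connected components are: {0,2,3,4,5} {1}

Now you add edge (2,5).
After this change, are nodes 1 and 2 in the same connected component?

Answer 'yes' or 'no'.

Answer: no

Derivation:
Initial components: {0,2,3,4,5} {1}
Adding edge (2,5): both already in same component {0,2,3,4,5}. No change.
New components: {0,2,3,4,5} {1}
Are 1 and 2 in the same component? no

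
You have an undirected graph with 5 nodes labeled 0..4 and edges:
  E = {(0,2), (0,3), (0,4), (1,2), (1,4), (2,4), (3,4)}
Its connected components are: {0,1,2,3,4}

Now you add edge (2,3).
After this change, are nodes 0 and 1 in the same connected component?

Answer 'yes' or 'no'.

Initial components: {0,1,2,3,4}
Adding edge (2,3): both already in same component {0,1,2,3,4}. No change.
New components: {0,1,2,3,4}
Are 0 and 1 in the same component? yes

Answer: yes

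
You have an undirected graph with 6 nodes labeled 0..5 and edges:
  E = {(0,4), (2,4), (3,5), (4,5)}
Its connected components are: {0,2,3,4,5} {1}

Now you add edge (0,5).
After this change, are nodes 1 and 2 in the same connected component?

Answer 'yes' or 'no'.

Answer: no

Derivation:
Initial components: {0,2,3,4,5} {1}
Adding edge (0,5): both already in same component {0,2,3,4,5}. No change.
New components: {0,2,3,4,5} {1}
Are 1 and 2 in the same component? no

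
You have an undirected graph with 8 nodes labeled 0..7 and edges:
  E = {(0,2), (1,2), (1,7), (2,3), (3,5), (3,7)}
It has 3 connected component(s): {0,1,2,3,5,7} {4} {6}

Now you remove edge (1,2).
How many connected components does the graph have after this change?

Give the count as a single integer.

Initial component count: 3
Remove (1,2): not a bridge. Count unchanged: 3.
  After removal, components: {0,1,2,3,5,7} {4} {6}
New component count: 3

Answer: 3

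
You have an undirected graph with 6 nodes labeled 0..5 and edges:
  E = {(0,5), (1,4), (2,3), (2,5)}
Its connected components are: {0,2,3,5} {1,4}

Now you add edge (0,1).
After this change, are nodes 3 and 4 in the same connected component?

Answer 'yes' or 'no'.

Answer: yes

Derivation:
Initial components: {0,2,3,5} {1,4}
Adding edge (0,1): merges {0,2,3,5} and {1,4}.
New components: {0,1,2,3,4,5}
Are 3 and 4 in the same component? yes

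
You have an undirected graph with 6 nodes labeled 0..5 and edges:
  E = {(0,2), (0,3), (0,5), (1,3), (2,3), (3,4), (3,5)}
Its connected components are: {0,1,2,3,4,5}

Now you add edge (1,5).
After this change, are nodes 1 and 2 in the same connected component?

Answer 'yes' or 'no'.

Answer: yes

Derivation:
Initial components: {0,1,2,3,4,5}
Adding edge (1,5): both already in same component {0,1,2,3,4,5}. No change.
New components: {0,1,2,3,4,5}
Are 1 and 2 in the same component? yes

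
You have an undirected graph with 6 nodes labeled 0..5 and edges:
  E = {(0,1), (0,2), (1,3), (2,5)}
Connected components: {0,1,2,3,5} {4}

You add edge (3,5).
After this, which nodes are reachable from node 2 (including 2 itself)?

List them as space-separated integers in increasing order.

Before: nodes reachable from 2: {0,1,2,3,5}
Adding (3,5): both endpoints already in same component. Reachability from 2 unchanged.
After: nodes reachable from 2: {0,1,2,3,5}

Answer: 0 1 2 3 5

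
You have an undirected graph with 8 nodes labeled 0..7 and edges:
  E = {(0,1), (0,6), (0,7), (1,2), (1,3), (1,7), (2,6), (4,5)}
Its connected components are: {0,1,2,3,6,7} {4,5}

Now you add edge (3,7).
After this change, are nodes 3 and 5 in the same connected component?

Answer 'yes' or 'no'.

Initial components: {0,1,2,3,6,7} {4,5}
Adding edge (3,7): both already in same component {0,1,2,3,6,7}. No change.
New components: {0,1,2,3,6,7} {4,5}
Are 3 and 5 in the same component? no

Answer: no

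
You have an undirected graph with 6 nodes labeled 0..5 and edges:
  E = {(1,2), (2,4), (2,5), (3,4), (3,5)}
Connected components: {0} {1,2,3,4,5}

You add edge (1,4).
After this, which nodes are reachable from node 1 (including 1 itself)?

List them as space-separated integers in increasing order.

Before: nodes reachable from 1: {1,2,3,4,5}
Adding (1,4): both endpoints already in same component. Reachability from 1 unchanged.
After: nodes reachable from 1: {1,2,3,4,5}

Answer: 1 2 3 4 5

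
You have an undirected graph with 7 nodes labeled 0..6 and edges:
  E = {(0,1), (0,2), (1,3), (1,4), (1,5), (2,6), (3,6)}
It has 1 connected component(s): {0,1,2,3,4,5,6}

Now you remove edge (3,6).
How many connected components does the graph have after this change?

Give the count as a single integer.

Initial component count: 1
Remove (3,6): not a bridge. Count unchanged: 1.
  After removal, components: {0,1,2,3,4,5,6}
New component count: 1

Answer: 1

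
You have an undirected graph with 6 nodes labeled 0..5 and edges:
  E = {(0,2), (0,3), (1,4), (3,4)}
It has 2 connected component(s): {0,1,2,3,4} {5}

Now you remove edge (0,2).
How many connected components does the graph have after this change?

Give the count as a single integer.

Answer: 3

Derivation:
Initial component count: 2
Remove (0,2): it was a bridge. Count increases: 2 -> 3.
  After removal, components: {0,1,3,4} {2} {5}
New component count: 3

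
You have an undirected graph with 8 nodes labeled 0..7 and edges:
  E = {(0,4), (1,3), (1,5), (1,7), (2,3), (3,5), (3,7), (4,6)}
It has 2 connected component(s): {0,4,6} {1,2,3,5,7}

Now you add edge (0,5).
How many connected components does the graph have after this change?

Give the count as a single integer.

Answer: 1

Derivation:
Initial component count: 2
Add (0,5): merges two components. Count decreases: 2 -> 1.
New component count: 1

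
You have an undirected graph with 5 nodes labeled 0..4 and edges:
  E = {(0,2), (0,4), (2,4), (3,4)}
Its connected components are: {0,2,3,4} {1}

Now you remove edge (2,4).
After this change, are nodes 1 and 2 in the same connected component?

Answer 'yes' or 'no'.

Initial components: {0,2,3,4} {1}
Removing edge (2,4): not a bridge — component count unchanged at 2.
New components: {0,2,3,4} {1}
Are 1 and 2 in the same component? no

Answer: no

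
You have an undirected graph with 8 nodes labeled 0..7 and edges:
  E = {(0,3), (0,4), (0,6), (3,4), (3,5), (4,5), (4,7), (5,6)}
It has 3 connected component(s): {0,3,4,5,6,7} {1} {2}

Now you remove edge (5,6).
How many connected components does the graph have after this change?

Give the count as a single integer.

Initial component count: 3
Remove (5,6): not a bridge. Count unchanged: 3.
  After removal, components: {0,3,4,5,6,7} {1} {2}
New component count: 3

Answer: 3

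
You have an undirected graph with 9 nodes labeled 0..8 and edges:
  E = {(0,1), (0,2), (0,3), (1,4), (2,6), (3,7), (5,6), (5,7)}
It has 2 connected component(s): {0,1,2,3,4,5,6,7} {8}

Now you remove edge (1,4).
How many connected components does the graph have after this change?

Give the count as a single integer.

Answer: 3

Derivation:
Initial component count: 2
Remove (1,4): it was a bridge. Count increases: 2 -> 3.
  After removal, components: {0,1,2,3,5,6,7} {4} {8}
New component count: 3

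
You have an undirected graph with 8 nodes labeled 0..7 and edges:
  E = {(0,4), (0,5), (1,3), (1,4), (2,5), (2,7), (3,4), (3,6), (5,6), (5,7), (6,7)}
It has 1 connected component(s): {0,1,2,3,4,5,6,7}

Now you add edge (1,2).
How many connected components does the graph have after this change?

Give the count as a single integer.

Initial component count: 1
Add (1,2): endpoints already in same component. Count unchanged: 1.
New component count: 1

Answer: 1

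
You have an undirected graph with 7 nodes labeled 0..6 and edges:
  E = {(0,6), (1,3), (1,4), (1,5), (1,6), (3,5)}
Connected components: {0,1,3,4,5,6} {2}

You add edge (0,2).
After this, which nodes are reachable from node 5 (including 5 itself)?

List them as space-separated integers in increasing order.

Before: nodes reachable from 5: {0,1,3,4,5,6}
Adding (0,2): merges 5's component with another. Reachability grows.
After: nodes reachable from 5: {0,1,2,3,4,5,6}

Answer: 0 1 2 3 4 5 6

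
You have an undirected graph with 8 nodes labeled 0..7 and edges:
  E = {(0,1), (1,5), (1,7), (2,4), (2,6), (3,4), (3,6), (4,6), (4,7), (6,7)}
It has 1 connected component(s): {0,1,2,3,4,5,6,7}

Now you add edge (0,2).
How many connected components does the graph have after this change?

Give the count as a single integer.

Initial component count: 1
Add (0,2): endpoints already in same component. Count unchanged: 1.
New component count: 1

Answer: 1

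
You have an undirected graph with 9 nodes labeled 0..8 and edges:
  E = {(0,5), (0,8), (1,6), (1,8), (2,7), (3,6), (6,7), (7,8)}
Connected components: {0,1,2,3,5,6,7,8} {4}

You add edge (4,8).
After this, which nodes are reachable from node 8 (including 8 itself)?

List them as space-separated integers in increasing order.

Answer: 0 1 2 3 4 5 6 7 8

Derivation:
Before: nodes reachable from 8: {0,1,2,3,5,6,7,8}
Adding (4,8): merges 8's component with another. Reachability grows.
After: nodes reachable from 8: {0,1,2,3,4,5,6,7,8}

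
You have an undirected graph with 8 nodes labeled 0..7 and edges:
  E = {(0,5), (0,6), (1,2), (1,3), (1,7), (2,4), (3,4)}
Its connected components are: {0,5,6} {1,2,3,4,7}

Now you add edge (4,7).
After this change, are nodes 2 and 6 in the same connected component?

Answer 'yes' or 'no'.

Answer: no

Derivation:
Initial components: {0,5,6} {1,2,3,4,7}
Adding edge (4,7): both already in same component {1,2,3,4,7}. No change.
New components: {0,5,6} {1,2,3,4,7}
Are 2 and 6 in the same component? no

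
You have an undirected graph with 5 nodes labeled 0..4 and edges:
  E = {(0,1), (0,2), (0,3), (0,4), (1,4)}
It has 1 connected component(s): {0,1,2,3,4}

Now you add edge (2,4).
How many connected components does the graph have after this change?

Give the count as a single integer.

Initial component count: 1
Add (2,4): endpoints already in same component. Count unchanged: 1.
New component count: 1

Answer: 1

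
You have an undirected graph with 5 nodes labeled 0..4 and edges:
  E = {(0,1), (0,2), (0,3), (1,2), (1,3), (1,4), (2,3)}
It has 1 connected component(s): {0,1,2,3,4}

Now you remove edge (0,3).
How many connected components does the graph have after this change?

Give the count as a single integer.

Initial component count: 1
Remove (0,3): not a bridge. Count unchanged: 1.
  After removal, components: {0,1,2,3,4}
New component count: 1

Answer: 1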